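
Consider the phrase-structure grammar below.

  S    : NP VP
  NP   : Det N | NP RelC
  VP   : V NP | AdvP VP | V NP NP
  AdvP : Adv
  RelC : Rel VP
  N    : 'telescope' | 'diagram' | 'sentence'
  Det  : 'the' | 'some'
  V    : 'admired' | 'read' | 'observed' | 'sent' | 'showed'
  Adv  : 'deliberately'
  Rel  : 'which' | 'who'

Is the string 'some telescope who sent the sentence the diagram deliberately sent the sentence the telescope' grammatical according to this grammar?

[S [NP [NP [Det some] [N telescope]] [RelC [Rel who] [VP [V sent] [NP [Det the] [N sentence]] [NP [Det the] [N diagram]]]]] [VP [AdvP [Adv deliberately]] [VP [V sent] [NP [Det the] [N sentence]] [NP [Det the] [N telescope]]]]]
Every word is introduced by a lexical rule and the phrasal rules combine the resulting categories into a single S.

Grammatical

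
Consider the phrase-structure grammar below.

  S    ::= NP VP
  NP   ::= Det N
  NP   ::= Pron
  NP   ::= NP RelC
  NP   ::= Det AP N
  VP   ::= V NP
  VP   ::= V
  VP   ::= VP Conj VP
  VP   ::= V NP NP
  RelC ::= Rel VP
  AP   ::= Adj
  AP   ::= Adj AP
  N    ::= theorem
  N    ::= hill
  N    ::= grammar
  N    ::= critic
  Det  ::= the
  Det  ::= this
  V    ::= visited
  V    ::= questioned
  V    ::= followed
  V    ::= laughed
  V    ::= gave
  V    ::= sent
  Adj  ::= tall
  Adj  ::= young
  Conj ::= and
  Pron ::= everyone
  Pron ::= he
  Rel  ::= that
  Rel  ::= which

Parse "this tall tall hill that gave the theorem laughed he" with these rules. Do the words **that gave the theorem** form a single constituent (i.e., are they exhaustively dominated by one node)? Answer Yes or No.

[S [NP [NP [Det this] [AP [Adj tall] [AP [Adj tall]]] [N hill]] [RelC [Rel that] [VP [V gave] [NP [Det the] [N theorem]]]]] [VP [V laughed] [NP [Pron he]]]]
The words 'that gave the theorem' are exhaustively dominated by a single RelC node (built by RelC → Rel VP), so they form a constituent.

Yes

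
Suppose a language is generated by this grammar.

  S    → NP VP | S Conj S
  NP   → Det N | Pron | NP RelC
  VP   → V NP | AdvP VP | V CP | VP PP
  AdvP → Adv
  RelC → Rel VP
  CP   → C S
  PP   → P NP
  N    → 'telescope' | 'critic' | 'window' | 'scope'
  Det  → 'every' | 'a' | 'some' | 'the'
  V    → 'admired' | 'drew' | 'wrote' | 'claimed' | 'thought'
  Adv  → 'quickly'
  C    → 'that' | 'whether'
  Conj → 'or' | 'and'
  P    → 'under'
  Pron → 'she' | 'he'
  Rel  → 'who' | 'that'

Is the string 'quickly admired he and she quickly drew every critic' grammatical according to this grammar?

Ungrammatical

For S → NP VP, no prefix of the string parses as an NP. The alternative S rule S → S Conj S likewise has no satisfying split.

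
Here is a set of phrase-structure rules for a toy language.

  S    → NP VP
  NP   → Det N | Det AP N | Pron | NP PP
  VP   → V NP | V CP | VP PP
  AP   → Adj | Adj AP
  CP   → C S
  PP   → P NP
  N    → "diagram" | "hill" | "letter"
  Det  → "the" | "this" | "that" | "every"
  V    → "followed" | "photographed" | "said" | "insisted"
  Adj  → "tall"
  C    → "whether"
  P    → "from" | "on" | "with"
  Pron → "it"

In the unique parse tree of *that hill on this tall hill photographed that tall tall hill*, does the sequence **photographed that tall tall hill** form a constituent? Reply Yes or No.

[S [NP [NP [Det that] [N hill]] [PP [P on] [NP [Det this] [AP [Adj tall]] [N hill]]]] [VP [V photographed] [NP [Det that] [AP [Adj tall] [AP [Adj tall]]] [N hill]]]]
The words 'photographed that tall tall hill' are exhaustively dominated by a single VP node (built by VP → V NP), so they form a constituent.

Yes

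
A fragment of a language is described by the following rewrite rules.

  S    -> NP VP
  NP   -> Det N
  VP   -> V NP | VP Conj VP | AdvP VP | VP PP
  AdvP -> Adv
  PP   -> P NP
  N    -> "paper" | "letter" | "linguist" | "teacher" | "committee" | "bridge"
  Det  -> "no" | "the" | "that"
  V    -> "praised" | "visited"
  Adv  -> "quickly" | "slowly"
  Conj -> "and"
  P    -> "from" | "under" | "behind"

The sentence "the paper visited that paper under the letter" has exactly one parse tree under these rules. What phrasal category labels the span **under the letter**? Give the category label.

PP

[S [NP [Det the] [N paper]] [VP [VP [V visited] [NP [Det that] [N paper]]] [PP [P under] [NP [Det the] [N letter]]]]]
The span 'under the letter' is the PP node built by PP → P NP.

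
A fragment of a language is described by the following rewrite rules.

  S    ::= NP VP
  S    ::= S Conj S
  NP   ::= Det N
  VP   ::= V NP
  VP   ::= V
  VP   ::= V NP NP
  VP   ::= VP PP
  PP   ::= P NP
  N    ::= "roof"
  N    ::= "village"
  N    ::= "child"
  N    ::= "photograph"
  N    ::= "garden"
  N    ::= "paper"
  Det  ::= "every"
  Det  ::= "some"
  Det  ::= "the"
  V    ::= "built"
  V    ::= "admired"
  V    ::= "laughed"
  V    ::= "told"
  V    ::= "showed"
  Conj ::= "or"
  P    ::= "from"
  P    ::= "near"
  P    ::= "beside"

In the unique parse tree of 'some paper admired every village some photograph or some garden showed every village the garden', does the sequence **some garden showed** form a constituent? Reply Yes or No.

No

[S [S [NP [Det some] [N paper]] [VP [V admired] [NP [Det every] [N village]] [NP [Det some] [N photograph]]]] [Conj or] [S [NP [Det some] [N garden]] [VP [V showed] [NP [Det every] [N village]] [NP [Det the] [N garden]]]]]
The smallest constituent containing 'some garden showed' is the S spanning 'some garden showed every village the garden'; no single node in the tree dominates exactly the given words.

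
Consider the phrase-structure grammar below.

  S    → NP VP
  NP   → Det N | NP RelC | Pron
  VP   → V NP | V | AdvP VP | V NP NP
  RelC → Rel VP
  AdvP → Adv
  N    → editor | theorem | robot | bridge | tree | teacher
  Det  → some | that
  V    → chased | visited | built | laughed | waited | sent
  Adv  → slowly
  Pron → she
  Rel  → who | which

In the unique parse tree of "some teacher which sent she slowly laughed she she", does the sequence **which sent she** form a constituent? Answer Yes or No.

[S [NP [NP [Det some] [N teacher]] [RelC [Rel which] [VP [V sent] [NP [Pron she]]]]] [VP [AdvP [Adv slowly]] [VP [V laughed] [NP [Pron she]] [NP [Pron she]]]]]
The words 'which sent she' are exhaustively dominated by a single RelC node (built by RelC → Rel VP), so they form a constituent.

Yes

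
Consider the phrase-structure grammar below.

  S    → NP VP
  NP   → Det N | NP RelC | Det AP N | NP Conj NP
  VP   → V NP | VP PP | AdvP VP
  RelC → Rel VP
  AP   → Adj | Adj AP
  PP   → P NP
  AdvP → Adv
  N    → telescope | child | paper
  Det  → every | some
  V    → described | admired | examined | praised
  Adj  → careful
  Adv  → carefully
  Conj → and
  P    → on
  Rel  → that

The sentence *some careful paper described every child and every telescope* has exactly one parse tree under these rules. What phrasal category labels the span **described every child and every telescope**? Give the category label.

VP

[S [NP [Det some] [AP [Adj careful]] [N paper]] [VP [V described] [NP [NP [Det every] [N child]] [Conj and] [NP [Det every] [N telescope]]]]]
The span 'described every child and every telescope' is the VP node built by VP → V NP.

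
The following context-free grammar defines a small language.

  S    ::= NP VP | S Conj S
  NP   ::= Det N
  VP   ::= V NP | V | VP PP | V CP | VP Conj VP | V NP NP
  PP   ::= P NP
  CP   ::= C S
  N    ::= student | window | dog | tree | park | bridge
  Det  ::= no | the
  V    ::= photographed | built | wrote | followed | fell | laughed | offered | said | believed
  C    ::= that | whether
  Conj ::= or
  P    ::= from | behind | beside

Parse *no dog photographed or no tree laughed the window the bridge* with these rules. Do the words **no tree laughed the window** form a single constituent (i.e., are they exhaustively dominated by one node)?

No

[S [S [NP [Det no] [N dog]] [VP [V photographed]]] [Conj or] [S [NP [Det no] [N tree]] [VP [V laughed] [NP [Det the] [N window]] [NP [Det the] [N bridge]]]]]
The smallest constituent containing 'no tree laughed the window' is the S spanning 'no tree laughed the window the bridge'; no single node in the tree dominates exactly the given words.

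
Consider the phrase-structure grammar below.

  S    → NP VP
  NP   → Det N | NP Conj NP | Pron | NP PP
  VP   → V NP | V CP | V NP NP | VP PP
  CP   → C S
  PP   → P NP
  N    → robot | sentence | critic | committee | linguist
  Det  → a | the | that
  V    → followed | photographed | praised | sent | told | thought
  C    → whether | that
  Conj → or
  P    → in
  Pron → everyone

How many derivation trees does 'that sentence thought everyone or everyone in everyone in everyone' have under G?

Two of the 9 distinct bracketings:
[S [NP [Det that] [N sentence]] [VP [V thought] [NP [NP [Pron everyone]] [Conj or] [NP [NP [Pron everyone]] [PP [P in] [NP [NP [Pron everyone]] [PP [P in] [NP [Pron everyone]]]]]]]]]
[S [NP [Det that] [N sentence]] [VP [V thought] [NP [NP [Pron everyone]] [Conj or] [NP [NP [NP [Pron everyone]] [PP [P in] [NP [Pron everyone]]]] [PP [P in] [NP [Pron everyone]]]]]]]
The trees differ in how a recursive rule is bracketed over the same span.

9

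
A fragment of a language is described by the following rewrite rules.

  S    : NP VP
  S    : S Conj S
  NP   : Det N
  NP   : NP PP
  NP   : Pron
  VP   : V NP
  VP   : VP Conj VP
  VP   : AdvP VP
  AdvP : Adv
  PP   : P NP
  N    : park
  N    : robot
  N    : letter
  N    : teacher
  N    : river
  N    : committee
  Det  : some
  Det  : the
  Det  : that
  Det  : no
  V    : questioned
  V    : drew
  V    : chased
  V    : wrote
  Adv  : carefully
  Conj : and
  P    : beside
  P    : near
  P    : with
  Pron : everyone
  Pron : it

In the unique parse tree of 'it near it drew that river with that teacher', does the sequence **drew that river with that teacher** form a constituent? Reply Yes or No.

Yes

[S [NP [NP [Pron it]] [PP [P near] [NP [Pron it]]]] [VP [V drew] [NP [NP [Det that] [N river]] [PP [P with] [NP [Det that] [N teacher]]]]]]
The words 'drew that river with that teacher' are exhaustively dominated by a single VP node (built by VP → V NP), so they form a constituent.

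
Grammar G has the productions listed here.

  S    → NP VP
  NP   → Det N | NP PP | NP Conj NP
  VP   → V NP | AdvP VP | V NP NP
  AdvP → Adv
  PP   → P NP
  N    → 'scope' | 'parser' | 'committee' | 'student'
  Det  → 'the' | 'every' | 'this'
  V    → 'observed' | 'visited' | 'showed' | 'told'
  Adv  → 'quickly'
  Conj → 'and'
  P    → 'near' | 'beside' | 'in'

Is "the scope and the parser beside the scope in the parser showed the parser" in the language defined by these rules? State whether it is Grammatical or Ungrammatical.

Grammatical

[S [NP [NP [NP [Det the] [N scope]] [Conj and] [NP [Det the] [N parser]]] [PP [P beside] [NP [NP [Det the] [N scope]] [PP [P in] [NP [Det the] [N parser]]]]]] [VP [V showed] [NP [Det the] [N parser]]]]
Each bracket corresponds to one application of a listed rule, so the string is derivable from S.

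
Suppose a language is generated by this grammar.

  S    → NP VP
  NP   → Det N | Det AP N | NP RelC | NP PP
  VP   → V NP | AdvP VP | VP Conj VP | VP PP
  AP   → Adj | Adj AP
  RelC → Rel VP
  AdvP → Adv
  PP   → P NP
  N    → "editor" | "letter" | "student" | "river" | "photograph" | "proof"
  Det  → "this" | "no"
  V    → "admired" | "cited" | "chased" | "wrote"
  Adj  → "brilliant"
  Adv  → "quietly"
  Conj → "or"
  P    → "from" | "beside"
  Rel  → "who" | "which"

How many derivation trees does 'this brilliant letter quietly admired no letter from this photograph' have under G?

3

Two of the 3 distinct bracketings:
[S [NP [Det this] [AP [Adj brilliant]] [N letter]] [VP [AdvP [Adv quietly]] [VP [V admired] [NP [NP [Det no] [N letter]] [PP [P from] [NP [Det this] [N photograph]]]]]]]
[S [NP [Det this] [AP [Adj brilliant]] [N letter]] [VP [AdvP [Adv quietly]] [VP [VP [V admired] [NP [Det no] [N letter]]] [PP [P from] [NP [Det this] [N photograph]]]]]]
The difference turns on whether NP → NP PP is used at the relevant span, versus an alternative expansion of NP.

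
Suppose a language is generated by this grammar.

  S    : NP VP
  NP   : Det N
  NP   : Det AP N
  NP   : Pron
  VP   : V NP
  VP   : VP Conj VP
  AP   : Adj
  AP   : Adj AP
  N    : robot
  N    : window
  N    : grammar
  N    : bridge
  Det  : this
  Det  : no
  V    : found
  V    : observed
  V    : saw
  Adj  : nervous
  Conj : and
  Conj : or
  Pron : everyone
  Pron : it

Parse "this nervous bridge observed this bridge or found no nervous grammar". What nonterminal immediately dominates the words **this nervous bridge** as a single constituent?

NP

S
  NP
    Det: this
    AP
      Adj: nervous
    N: bridge
  VP
    VP
      V: observed
      NP
        Det: this
        N: bridge
    Conj: or
    VP
      V: found
      NP
        Det: no
        AP
          Adj: nervous
        N: grammar
The span 'this nervous bridge' is the NP node built by NP → Det AP N.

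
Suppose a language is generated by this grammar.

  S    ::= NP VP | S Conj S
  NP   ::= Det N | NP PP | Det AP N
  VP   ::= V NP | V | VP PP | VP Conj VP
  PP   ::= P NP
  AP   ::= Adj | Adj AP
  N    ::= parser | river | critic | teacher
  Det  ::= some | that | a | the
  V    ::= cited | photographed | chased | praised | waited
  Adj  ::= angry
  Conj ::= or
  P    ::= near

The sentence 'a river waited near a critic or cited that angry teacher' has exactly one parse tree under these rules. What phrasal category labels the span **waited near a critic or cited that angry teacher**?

VP

S
  NP
    Det: a
    N: river
  VP
    VP
      VP
        V: waited
      PP
        P: near
        NP
          Det: a
          N: critic
    Conj: or
    VP
      V: cited
      NP
        Det: that
        AP
          Adj: angry
        N: teacher
The span 'waited near a critic or cited that angry teacher' is the VP node built by VP → VP Conj VP.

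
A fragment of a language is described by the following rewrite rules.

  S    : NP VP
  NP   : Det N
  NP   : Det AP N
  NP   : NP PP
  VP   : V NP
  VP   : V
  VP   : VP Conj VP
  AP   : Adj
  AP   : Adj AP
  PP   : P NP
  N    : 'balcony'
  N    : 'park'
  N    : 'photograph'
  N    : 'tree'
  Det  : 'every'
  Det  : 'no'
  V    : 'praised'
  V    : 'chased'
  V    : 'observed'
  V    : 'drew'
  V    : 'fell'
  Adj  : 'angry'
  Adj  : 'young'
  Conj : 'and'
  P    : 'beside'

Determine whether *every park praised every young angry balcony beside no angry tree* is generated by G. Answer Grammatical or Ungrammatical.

Grammatical

S
  NP
    Det: every
    N: park
  VP
    V: praised
    NP
      NP
        Det: every
        AP
          Adj: young
          AP
            Adj: angry
        N: balcony
      PP
        P: beside
        NP
          Det: no
          AP
            Adj: angry
          N: tree
The bracketing above is licensed at every node by one of the given productions, with S at the root.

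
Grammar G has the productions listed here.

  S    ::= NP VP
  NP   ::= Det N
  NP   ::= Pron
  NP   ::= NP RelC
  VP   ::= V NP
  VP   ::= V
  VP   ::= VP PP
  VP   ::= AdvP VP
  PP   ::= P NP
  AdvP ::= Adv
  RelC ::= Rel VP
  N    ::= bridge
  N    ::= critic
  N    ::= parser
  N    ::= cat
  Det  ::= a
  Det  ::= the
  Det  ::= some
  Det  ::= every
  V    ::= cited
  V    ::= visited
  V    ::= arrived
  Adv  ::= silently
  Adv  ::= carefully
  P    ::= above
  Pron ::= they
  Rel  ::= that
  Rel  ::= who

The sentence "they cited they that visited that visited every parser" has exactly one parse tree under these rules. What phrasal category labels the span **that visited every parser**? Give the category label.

RelC

[S [NP [Pron they]] [VP [V cited] [NP [NP [NP [Pron they]] [RelC [Rel that] [VP [V visited]]]] [RelC [Rel that] [VP [V visited] [NP [Det every] [N parser]]]]]]]
The span 'that visited every parser' is the RelC node built by RelC → Rel VP.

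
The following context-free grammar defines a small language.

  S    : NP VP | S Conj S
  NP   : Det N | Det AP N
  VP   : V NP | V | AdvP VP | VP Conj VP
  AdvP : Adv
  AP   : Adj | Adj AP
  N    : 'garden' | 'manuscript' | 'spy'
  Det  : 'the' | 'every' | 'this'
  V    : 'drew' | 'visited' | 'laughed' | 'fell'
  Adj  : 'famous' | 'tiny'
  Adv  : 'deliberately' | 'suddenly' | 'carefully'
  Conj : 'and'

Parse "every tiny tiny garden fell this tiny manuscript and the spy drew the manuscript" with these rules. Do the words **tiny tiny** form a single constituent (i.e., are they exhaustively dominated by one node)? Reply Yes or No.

Yes

[S [S [NP [Det every] [AP [Adj tiny] [AP [Adj tiny]]] [N garden]] [VP [V fell] [NP [Det this] [AP [Adj tiny]] [N manuscript]]]] [Conj and] [S [NP [Det the] [N spy]] [VP [V drew] [NP [Det the] [N manuscript]]]]]
The words 'tiny tiny' are exhaustively dominated by a single AP node (built by AP → Adj AP), so they form a constituent.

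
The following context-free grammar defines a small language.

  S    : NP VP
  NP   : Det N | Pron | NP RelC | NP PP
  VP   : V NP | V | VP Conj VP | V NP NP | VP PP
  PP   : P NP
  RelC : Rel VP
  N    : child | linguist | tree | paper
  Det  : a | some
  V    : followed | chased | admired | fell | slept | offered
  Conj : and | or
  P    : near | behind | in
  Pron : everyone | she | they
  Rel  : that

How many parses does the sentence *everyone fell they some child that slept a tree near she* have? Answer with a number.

Two of the 4 distinct bracketings:
[S [NP [Pron everyone]] [VP [V fell] [NP [Pron they]] [NP [NP [Det some] [N child]] [RelC [Rel that] [VP [V slept] [NP [NP [Det a] [N tree]] [PP [P near] [NP [Pron she]]]]]]]]]
[S [NP [Pron everyone]] [VP [V fell] [NP [Pron they]] [NP [NP [Det some] [N child]] [RelC [Rel that] [VP [VP [V slept] [NP [Det a] [N tree]]] [PP [P near] [NP [Pron she]]]]]]]]
The difference turns on whether NP → NP PP is used at the relevant span, versus an alternative expansion of NP.

4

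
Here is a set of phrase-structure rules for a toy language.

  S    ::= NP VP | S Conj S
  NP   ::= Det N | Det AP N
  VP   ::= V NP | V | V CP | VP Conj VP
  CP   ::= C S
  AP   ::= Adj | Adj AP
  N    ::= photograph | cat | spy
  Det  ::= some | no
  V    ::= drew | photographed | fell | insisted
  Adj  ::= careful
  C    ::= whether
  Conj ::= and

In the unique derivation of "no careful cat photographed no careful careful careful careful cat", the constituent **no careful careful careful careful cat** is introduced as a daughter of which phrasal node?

VP

S
  NP
    Det: no
    AP
      Adj: careful
    N: cat
  VP
    V: photographed
    NP
      Det: no
      AP
        Adj: careful
        AP
          Adj: careful
          AP
            Adj: careful
            AP
              Adj: careful
      N: cat
The span 'no careful careful careful careful cat' is the NP node built by NP → Det AP N.
Its mother is the VP built by VP → V NP.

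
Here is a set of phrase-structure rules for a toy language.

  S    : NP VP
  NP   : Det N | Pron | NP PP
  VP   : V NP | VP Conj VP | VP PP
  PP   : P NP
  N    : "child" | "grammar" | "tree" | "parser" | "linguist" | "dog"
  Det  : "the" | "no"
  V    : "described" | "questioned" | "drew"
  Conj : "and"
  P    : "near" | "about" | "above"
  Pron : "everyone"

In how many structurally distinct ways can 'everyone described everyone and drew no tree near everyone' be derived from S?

3

Two of the 3 distinct bracketings:
[S [NP [Pron everyone]] [VP [VP [V described] [NP [Pron everyone]]] [Conj and] [VP [V drew] [NP [NP [Det no] [N tree]] [PP [P near] [NP [Pron everyone]]]]]]]
[S [NP [Pron everyone]] [VP [VP [V described] [NP [Pron everyone]]] [Conj and] [VP [VP [V drew] [NP [Det no] [N tree]]] [PP [P near] [NP [Pron everyone]]]]]]
The difference turns on whether NP → NP PP is used at the relevant span, versus an alternative expansion of NP.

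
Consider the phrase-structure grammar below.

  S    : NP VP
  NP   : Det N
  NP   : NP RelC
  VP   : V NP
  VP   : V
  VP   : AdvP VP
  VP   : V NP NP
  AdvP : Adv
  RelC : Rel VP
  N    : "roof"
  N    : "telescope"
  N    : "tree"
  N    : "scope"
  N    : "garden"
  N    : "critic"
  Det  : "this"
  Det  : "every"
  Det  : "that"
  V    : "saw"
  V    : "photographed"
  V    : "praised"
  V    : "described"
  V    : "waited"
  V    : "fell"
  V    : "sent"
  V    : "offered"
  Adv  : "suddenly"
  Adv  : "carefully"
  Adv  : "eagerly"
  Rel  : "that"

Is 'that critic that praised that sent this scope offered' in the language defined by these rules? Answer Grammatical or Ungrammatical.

[S [NP [NP [NP [Det that] [N critic]] [RelC [Rel that] [VP [V praised]]]] [RelC [Rel that] [VP [V sent] [NP [Det this] [N scope]]]]] [VP [V offered]]]
Every word is introduced by a lexical rule and the phrasal rules combine the resulting categories into a single S.

Grammatical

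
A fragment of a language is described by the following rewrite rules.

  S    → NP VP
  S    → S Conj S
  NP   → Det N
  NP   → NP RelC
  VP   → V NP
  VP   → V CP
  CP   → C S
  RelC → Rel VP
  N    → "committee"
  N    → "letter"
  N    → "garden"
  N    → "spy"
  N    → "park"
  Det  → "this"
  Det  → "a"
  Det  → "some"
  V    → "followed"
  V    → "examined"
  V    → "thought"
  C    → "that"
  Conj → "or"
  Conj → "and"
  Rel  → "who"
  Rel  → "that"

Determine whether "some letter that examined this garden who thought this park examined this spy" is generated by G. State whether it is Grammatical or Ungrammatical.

[S [NP [NP [Det some] [N letter]] [RelC [Rel that] [VP [V examined] [NP [NP [Det this] [N garden]] [RelC [Rel who] [VP [V thought] [NP [Det this] [N park]]]]]]]] [VP [V examined] [NP [Det this] [N spy]]]]
The bracketing above is licensed at every node by one of the given productions, with S at the root.

Grammatical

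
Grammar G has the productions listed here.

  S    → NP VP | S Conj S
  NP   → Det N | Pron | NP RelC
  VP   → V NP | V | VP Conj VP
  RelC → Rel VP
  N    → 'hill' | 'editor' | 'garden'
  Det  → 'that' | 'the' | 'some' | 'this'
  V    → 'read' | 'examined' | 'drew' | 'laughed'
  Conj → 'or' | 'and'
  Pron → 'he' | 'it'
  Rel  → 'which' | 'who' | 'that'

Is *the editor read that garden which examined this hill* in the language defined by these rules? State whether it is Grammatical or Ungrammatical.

[S [NP [Det the] [N editor]] [VP [V read] [NP [NP [Det that] [N garden]] [RelC [Rel which] [VP [V examined] [NP [Det this] [N hill]]]]]]]
The bracketing above is licensed at every node by one of the given productions, with S at the root.

Grammatical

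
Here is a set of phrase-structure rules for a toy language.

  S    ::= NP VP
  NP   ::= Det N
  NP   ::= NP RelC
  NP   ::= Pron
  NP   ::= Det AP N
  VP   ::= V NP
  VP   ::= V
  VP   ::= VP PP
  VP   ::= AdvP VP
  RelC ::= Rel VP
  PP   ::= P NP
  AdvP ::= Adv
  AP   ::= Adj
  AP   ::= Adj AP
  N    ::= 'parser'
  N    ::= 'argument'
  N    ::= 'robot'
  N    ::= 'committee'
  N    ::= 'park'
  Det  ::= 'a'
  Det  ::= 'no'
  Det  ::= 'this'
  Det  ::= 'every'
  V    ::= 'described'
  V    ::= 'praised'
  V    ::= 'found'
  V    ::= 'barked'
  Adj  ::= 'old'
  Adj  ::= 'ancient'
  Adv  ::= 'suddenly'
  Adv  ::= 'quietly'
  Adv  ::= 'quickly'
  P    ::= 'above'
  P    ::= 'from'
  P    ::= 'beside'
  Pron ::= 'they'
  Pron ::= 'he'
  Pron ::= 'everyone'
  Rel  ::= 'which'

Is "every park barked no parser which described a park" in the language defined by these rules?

Grammatical

S
  NP
    Det: every
    N: park
  VP
    V: barked
    NP
      NP
        Det: no
        N: parser
      RelC
        Rel: which
        VP
          V: described
          NP
            Det: a
            N: park
Each bracket corresponds to one application of a listed rule, so the string is derivable from S.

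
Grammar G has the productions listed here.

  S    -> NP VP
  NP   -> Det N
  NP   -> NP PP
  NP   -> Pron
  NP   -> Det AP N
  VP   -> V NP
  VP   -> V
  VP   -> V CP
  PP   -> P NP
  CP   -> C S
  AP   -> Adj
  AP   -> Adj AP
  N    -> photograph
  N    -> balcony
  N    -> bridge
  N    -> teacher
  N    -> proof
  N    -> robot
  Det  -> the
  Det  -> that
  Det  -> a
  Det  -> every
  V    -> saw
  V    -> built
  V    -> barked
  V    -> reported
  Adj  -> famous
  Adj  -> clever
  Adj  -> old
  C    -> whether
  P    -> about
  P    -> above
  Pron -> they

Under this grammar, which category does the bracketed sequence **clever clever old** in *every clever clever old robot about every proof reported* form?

AP

S
  NP
    NP
      Det: every
      AP
        Adj: clever
        AP
          Adj: clever
          AP
            Adj: old
      N: robot
    PP
      P: about
      NP
        Det: every
        N: proof
  VP
    V: reported
The span 'clever clever old' is the AP node built by AP → Adj AP.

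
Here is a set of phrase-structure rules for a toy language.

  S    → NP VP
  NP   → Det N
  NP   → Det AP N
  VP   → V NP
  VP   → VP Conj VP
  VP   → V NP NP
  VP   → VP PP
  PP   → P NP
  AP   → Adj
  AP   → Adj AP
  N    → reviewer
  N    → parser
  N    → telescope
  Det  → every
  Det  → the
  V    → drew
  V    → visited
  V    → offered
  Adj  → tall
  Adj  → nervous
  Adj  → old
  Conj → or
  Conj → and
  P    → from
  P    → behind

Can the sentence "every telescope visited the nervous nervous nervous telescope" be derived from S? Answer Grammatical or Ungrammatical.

S
  NP
    Det: every
    N: telescope
  VP
    V: visited
    NP
      Det: the
      AP
        Adj: nervous
        AP
          Adj: nervous
          AP
            Adj: nervous
      N: telescope
The bracketing above is licensed at every node by one of the given productions, with S at the root.

Grammatical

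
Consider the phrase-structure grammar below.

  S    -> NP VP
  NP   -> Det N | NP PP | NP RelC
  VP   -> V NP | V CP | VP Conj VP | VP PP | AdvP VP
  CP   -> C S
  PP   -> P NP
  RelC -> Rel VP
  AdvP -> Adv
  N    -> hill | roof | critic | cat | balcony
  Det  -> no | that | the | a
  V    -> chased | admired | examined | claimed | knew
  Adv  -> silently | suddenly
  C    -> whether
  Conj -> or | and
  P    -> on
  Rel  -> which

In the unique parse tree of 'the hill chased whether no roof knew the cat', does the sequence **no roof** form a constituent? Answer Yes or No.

Yes

[S [NP [Det the] [N hill]] [VP [V chased] [CP [C whether] [S [NP [Det no] [N roof]] [VP [V knew] [NP [Det the] [N cat]]]]]]]
The words 'no roof' are exhaustively dominated by a single NP node (built by NP → Det N), so they form a constituent.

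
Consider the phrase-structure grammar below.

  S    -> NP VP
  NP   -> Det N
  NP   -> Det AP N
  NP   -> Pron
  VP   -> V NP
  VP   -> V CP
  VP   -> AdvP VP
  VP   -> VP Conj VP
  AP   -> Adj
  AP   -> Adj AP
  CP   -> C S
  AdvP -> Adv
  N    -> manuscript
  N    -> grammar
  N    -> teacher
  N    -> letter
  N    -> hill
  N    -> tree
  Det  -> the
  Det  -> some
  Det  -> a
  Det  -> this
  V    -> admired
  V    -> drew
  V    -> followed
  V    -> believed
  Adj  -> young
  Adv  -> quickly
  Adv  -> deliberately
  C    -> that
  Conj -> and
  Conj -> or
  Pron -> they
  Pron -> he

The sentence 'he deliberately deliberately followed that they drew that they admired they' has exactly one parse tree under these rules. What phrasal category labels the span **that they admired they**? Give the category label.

S
  NP
    Pron: he
  VP
    AdvP
      Adv: deliberately
    VP
      AdvP
        Adv: deliberately
      VP
        V: followed
        CP
          C: that
          S
            NP
              Pron: they
            VP
              V: drew
              CP
                C: that
                S
                  NP
                    Pron: they
                  VP
                    V: admired
                    NP
                      Pron: they
The span 'that they admired they' is the CP node built by CP → C S.

CP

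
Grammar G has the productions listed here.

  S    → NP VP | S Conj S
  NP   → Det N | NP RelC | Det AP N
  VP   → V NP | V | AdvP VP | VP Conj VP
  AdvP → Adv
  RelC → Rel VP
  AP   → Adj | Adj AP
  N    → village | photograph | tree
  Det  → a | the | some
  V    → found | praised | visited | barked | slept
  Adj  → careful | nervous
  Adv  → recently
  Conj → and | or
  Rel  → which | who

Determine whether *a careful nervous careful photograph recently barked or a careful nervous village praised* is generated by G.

S
  S
    NP
      Det: a
      AP
        Adj: careful
        AP
          Adj: nervous
          AP
            Adj: careful
      N: photograph
    VP
      AdvP
        Adv: recently
      VP
        V: barked
  Conj: or
  S
    NP
      Det: a
      AP
        Adj: careful
        AP
          Adj: nervous
      N: village
    VP
      V: praised
Each bracket corresponds to one application of a listed rule, so the string is derivable from S.

Grammatical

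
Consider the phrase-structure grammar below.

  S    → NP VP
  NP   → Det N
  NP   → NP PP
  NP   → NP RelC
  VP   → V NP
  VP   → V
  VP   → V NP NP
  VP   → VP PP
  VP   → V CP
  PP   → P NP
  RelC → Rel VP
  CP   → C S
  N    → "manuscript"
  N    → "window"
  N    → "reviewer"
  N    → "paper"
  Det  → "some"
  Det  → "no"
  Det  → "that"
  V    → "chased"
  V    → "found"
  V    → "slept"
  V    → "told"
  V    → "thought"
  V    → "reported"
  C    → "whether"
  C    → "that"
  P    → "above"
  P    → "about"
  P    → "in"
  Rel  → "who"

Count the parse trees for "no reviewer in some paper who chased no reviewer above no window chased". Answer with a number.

7

Two of the 7 distinct bracketings:
[S [NP [NP [Det no] [N reviewer]] [PP [P in] [NP [NP [NP [Det some] [N paper]] [RelC [Rel who] [VP [V chased] [NP [Det no] [N reviewer]]]]] [PP [P above] [NP [Det no] [N window]]]]]] [VP [V chased]]]
[S [NP [NP [Det no] [N reviewer]] [PP [P in] [NP [NP [Det some] [N paper]] [RelC [Rel who] [VP [V chased] [NP [NP [Det no] [N reviewer]] [PP [P above] [NP [Det no] [N window]]]]]]]]] [VP [V chased]]]
The trees differ in how a recursive rule is bracketed over the same span.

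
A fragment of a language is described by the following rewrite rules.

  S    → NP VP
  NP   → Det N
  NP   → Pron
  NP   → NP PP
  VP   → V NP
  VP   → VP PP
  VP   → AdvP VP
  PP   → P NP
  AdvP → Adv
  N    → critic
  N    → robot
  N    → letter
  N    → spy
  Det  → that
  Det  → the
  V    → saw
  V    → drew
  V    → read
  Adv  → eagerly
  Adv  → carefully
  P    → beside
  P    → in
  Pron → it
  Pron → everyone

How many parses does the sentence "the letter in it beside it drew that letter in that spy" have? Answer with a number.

4

Two of the 4 distinct bracketings:
[S [NP [NP [Det the] [N letter]] [PP [P in] [NP [NP [Pron it]] [PP [P beside] [NP [Pron it]]]]]] [VP [V drew] [NP [NP [Det that] [N letter]] [PP [P in] [NP [Det that] [N spy]]]]]]
[S [NP [NP [Det the] [N letter]] [PP [P in] [NP [NP [Pron it]] [PP [P beside] [NP [Pron it]]]]]] [VP [VP [V drew] [NP [Det that] [N letter]]] [PP [P in] [NP [Det that] [N spy]]]]]
The difference turns on whether VP → VP PP is used at the relevant span, versus an alternative expansion of VP.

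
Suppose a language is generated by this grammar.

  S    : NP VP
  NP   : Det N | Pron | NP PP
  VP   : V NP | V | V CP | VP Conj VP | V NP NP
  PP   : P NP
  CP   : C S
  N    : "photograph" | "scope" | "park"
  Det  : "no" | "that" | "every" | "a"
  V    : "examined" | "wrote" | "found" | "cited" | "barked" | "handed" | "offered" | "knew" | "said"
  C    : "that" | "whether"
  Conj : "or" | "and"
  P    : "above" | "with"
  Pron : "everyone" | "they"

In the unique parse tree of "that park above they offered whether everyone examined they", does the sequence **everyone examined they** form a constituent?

Yes

[S [NP [NP [Det that] [N park]] [PP [P above] [NP [Pron they]]]] [VP [V offered] [CP [C whether] [S [NP [Pron everyone]] [VP [V examined] [NP [Pron they]]]]]]]
The words 'everyone examined they' are exhaustively dominated by a single S node (built by S → NP VP), so they form a constituent.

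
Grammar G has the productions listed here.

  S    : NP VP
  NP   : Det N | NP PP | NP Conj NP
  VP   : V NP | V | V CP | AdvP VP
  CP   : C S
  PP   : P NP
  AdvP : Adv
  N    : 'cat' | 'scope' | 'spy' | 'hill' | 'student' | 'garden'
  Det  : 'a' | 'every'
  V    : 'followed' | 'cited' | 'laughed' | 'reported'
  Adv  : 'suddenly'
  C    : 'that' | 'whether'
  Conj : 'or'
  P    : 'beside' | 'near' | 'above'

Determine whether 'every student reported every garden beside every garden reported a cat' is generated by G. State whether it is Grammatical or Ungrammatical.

Ungrammatical

For S → NP VP, the only prefix that parses as NP is 'every student', but the remainder 'reported every garden beside every garden reported a cat' is not a VP under these rules.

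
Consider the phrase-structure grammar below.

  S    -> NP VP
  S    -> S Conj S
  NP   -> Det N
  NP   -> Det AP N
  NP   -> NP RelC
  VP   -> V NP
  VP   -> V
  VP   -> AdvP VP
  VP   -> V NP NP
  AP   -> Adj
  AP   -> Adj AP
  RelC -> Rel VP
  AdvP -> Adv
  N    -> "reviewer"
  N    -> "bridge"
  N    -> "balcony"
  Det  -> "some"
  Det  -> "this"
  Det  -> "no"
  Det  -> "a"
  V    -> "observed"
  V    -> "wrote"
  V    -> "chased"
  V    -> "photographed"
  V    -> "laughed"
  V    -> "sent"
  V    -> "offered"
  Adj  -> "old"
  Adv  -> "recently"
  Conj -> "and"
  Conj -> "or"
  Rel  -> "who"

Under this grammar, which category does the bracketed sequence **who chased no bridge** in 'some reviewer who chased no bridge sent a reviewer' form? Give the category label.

RelC

S
  NP
    NP
      Det: some
      N: reviewer
    RelC
      Rel: who
      VP
        V: chased
        NP
          Det: no
          N: bridge
  VP
    V: sent
    NP
      Det: a
      N: reviewer
The span 'who chased no bridge' is the RelC node built by RelC → Rel VP.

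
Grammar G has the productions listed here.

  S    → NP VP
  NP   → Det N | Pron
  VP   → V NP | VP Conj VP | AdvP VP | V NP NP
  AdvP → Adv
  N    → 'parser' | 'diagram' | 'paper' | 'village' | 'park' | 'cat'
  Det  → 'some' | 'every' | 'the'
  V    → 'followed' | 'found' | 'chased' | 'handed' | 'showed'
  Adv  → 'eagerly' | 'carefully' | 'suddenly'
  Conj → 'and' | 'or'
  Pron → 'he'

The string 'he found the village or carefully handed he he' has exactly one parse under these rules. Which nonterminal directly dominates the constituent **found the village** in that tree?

S
  NP
    Pron: he
  VP
    VP
      V: found
      NP
        Det: the
        N: village
    Conj: or
    VP
      AdvP
        Adv: carefully
      VP
        V: handed
        NP
          Pron: he
        NP
          Pron: he
The span 'found the village' is the VP node built by VP → V NP.
Its mother is the VP built by VP → VP Conj VP.

VP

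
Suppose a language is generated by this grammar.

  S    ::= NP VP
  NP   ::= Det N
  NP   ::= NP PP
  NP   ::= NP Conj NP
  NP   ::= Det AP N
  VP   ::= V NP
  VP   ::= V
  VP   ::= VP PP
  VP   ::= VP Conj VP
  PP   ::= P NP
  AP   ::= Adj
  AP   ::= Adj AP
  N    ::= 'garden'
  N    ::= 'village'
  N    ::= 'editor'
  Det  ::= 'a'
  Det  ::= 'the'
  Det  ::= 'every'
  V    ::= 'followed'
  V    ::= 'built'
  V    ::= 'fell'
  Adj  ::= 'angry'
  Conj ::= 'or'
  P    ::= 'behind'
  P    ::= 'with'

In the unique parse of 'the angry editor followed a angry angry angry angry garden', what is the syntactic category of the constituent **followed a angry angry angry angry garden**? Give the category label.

[S [NP [Det the] [AP [Adj angry]] [N editor]] [VP [V followed] [NP [Det a] [AP [Adj angry] [AP [Adj angry] [AP [Adj angry] [AP [Adj angry]]]]] [N garden]]]]
The span 'followed a angry angry angry angry garden' is the VP node built by VP → V NP.

VP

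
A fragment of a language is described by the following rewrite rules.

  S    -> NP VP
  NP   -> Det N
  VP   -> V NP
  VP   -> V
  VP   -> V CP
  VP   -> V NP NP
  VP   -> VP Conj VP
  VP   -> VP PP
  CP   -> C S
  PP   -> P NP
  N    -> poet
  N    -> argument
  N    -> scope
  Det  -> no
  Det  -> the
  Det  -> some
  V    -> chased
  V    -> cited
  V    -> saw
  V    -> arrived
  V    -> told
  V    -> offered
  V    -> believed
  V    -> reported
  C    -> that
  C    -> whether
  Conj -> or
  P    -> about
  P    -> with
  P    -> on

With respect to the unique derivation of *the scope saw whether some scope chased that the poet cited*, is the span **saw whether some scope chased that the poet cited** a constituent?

[S [NP [Det the] [N scope]] [VP [V saw] [CP [C whether] [S [NP [Det some] [N scope]] [VP [V chased] [CP [C that] [S [NP [Det the] [N poet]] [VP [V cited]]]]]]]]]
The words 'saw whether some scope chased that the poet cited' are exhaustively dominated by a single VP node (built by VP → V CP), so they form a constituent.

Yes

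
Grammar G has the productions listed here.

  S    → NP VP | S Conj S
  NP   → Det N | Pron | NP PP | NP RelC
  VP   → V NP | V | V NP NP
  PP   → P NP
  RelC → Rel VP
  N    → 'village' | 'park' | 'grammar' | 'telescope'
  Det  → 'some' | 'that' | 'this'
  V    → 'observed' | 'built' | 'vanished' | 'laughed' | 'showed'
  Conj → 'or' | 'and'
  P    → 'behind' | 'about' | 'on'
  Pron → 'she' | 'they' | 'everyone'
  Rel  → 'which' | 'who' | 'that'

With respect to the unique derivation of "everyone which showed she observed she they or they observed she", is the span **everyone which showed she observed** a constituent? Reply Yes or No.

No

[S [S [NP [NP [Pron everyone]] [RelC [Rel which] [VP [V showed] [NP [Pron she]]]]] [VP [V observed] [NP [Pron she]] [NP [Pron they]]]] [Conj or] [S [NP [Pron they]] [VP [V observed] [NP [Pron she]]]]]
The smallest constituent containing 'everyone which showed she observed' is the S spanning 'everyone which showed she observed she they'; no single node in the tree dominates exactly the given words.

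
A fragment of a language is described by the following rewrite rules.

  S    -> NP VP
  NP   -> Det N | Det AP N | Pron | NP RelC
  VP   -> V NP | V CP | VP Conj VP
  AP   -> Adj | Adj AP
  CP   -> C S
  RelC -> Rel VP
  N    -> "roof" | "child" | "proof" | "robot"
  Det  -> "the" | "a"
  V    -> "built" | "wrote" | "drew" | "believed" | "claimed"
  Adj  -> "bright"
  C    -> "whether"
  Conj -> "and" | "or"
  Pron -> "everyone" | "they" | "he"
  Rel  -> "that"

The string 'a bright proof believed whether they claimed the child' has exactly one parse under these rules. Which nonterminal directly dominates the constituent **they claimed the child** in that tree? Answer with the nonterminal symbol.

CP

S
  NP
    Det: a
    AP
      Adj: bright
    N: proof
  VP
    V: believed
    CP
      C: whether
      S
        NP
          Pron: they
        VP
          V: claimed
          NP
            Det: the
            N: child
The span 'they claimed the child' is the S node built by S → NP VP.
Its mother is the CP built by CP → C S.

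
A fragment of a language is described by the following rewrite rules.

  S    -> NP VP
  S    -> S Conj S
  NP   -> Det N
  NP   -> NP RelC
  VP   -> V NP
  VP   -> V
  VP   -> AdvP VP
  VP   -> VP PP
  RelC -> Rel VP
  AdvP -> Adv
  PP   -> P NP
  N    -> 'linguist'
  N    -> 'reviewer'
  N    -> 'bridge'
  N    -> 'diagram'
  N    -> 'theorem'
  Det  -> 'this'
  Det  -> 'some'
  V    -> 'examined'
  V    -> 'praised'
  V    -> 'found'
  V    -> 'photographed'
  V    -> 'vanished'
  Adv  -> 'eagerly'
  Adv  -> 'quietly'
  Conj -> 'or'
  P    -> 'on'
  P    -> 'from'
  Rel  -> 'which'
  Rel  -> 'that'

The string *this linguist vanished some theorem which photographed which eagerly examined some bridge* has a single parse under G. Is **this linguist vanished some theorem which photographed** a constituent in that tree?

[S [NP [Det this] [N linguist]] [VP [V vanished] [NP [NP [NP [Det some] [N theorem]] [RelC [Rel which] [VP [V photographed]]]] [RelC [Rel which] [VP [AdvP [Adv eagerly]] [VP [V examined] [NP [Det some] [N bridge]]]]]]]]
The smallest constituent containing 'this linguist vanished some theorem which photographed' is the S spanning 'this linguist vanished some theorem which photographed which eagerly examined some bridge'; no single node in the tree dominates exactly the given words.

No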